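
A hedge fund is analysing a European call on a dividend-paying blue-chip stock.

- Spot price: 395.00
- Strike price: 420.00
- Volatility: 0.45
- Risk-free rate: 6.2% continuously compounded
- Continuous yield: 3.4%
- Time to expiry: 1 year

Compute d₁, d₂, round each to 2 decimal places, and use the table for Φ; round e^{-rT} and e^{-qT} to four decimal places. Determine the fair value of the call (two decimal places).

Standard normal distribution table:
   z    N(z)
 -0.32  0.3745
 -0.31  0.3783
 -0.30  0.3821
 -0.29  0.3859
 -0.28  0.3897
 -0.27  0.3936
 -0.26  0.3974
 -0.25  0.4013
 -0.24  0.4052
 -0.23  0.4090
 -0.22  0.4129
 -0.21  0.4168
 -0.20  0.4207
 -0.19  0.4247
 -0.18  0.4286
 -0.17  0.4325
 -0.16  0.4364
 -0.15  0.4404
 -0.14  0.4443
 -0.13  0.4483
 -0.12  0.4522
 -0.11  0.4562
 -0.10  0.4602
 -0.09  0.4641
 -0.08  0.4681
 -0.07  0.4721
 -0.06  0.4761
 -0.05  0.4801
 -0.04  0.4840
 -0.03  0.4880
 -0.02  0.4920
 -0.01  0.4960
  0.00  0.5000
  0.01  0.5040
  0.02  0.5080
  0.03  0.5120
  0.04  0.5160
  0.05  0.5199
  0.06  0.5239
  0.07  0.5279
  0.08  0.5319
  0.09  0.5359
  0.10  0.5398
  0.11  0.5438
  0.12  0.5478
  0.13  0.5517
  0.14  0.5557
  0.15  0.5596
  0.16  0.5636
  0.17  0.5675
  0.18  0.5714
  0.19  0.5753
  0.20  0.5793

62.82

T = 1;  σ√T = 0.4500
d₁ = [ln(395/420) + (0.062 − 0.034 + 0.45²/2)·1] / 0.4500 = [-0.0614 + 0.1293] / 0.4500 = 0.1508 ≈ 0.15
d₂ = d₁ − σ√T = 0.1508 − 0.4500 = -0.2992 ≈ -0.30
exp(−qT) = exp(−0.034·1) = 0.9666;  exp(−rT) = exp(−0.062·1) = 0.9399
N(d₁) = N(0.15) = 0.5596;  N(d₂) = N(-0.30) = 0.3821
C = 395·0.9666·0.5596 − 420·0.9399·0.3821 = 213.6592 − 150.8370 = 62.8222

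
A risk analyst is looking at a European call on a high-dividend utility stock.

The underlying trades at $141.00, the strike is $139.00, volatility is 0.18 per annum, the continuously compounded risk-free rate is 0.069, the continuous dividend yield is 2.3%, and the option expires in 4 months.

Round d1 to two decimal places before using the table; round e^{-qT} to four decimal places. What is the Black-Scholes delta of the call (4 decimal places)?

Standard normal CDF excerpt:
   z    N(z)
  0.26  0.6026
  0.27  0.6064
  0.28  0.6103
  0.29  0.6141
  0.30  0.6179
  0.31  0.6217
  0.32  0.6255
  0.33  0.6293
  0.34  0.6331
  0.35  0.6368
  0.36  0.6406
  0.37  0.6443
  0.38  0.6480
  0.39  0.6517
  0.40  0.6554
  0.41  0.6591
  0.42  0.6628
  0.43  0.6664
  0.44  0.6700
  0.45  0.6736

σ√T = 0.18 × 0.5774 = 0.1039
ln(S/K) + (r − q + σ²/2)T = ln(141/139) + (0.069 − 0.023 + 0.18²/2)·0.3333 = 0.0143 + 0.0207 = 0.0350
d₁ = 0.0350 / 0.1039 = 0.3370 ≈ 0.34
N(d₁) = N(0.34) = 0.6331
Δ_call = exp(−qT)·N(d₁) = 0.9924·0.6331 = 0.6283

0.6283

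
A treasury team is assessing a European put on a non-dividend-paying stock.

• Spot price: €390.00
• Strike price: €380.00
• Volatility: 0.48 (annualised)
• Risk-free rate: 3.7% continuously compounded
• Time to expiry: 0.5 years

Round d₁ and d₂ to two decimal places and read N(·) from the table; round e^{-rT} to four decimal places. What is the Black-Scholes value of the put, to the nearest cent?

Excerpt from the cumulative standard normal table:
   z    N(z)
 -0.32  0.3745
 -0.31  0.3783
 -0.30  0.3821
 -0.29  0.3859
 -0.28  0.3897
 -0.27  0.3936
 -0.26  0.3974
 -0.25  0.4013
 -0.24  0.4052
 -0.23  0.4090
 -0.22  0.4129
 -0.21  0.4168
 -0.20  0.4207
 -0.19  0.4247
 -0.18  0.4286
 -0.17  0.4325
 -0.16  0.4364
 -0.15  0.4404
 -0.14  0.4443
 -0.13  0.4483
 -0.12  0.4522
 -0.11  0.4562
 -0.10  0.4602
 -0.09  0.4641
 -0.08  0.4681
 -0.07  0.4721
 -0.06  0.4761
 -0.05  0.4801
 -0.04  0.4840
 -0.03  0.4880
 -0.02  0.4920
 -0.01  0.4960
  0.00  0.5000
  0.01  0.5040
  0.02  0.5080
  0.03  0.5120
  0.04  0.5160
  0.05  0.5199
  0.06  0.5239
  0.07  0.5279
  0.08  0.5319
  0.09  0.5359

σ√T = 0.48·√0.5 = 0.3394
ln(S/K) + (r + σ²/2)T = ln(390/380) + (0.037 + 0.48²/2)·0.5 = 0.0260 + 0.0761 = 0.1021
d₁ = 0.1021 / 0.3394 = 0.3007 which rounds to 0.30
d₂ = d₁ − σ√T = 0.3007 − 0.3394 = -0.0387 which rounds to -0.04
exp(−rT) = exp(−0.037·0.5) = 0.9817
P = 380·0.9817·N(0.04) − 390·N(-0.30) = 380·0.9817·0.5160 − 390·0.3821 = 192.4917 − 149.0190 = 43.4727

€43.47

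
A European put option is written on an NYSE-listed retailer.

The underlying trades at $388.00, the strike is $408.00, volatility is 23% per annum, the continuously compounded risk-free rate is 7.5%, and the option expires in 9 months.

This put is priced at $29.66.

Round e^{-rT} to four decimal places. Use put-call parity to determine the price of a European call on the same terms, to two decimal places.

$31.98

exp(−rT) = exp(−0.075·0.75) = 0.9453
Put-call parity: C − P = S − K·e^(−rT) = 388 − 408·0.9453 = 388 − 385.6824 = 2.3176
C = P + (C − P) = 29.66 + (2.3176) = 31.9776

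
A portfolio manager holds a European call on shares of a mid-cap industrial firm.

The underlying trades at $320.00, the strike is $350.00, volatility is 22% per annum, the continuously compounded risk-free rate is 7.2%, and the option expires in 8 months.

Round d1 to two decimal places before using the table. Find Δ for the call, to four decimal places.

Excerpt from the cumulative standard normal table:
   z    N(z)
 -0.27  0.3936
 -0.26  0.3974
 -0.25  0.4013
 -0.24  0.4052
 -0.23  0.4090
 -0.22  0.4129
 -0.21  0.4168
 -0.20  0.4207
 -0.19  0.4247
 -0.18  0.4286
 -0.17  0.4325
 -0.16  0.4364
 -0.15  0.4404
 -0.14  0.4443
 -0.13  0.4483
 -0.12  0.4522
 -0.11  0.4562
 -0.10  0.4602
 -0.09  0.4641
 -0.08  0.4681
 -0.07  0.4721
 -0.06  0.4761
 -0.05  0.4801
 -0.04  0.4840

σ√T = 0.22 × 0.8165 = 0.1796
d₁ = [ln(320/350) + (0.072 + 0.22²/2)·0.6667] / 0.1796 = [-0.0896 + 0.0641] / 0.1796 = -0.1418 ≈ -0.14
N(d₁) = N(-0.14) = 0.4443
Δ_call = N(d₁) = 0.4443

0.4443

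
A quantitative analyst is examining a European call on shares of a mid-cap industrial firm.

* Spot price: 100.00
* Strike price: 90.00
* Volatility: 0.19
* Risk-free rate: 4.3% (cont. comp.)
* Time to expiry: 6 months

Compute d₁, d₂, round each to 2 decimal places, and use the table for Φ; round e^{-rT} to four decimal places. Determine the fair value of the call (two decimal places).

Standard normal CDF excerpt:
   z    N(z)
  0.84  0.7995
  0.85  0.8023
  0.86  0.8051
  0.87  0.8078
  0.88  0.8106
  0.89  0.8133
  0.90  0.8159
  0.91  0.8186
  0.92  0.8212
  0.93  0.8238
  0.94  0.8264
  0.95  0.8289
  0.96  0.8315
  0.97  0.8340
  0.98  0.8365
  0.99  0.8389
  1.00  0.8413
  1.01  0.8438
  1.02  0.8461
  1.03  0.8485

12.98

T = 0.5;  σ√T = 0.1344
d₁ = [ln(100/90) + (0.043 + 0.19²/2)·0.5] / 0.1344 = [0.1054 + 0.0305] / 0.1344 = 1.0114 ≈ 1.01
d₂ = d₁ − σ√T = 1.0114 − 0.1344 = 0.8771 ≈ 0.88
exp(−rT) = exp(−0.043·0.5) = 0.9787
N(d₁) = N(1.01) = 0.8438;  N(d₂) = N(0.88) = 0.8106
C = 100·0.8438 − 90·0.9787·0.8106 = 84.3800 − 71.4001 = 12.9799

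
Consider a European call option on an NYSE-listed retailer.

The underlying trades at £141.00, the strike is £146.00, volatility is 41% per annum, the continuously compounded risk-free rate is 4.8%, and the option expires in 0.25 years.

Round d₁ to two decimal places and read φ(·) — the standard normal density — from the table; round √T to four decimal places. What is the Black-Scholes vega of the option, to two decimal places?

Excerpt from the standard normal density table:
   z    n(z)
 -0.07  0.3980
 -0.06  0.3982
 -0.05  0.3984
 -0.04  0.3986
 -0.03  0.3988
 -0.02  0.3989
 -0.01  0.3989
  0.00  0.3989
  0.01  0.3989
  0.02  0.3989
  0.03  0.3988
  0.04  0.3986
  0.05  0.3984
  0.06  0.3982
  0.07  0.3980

28.12

σ√T = 0.41 × 0.5000 = 0.2050
d₁ = [ln(141/146) + (0.048 + 0.41²/2)·0.25] / 0.2050 = [-0.0348 + 0.0330] / 0.2050 = -0.0089 ≈ -0.01
√T = √0.25 = 0.5000
φ(d₁) = φ(-0.01) = 0.3989
vega = S·φ(d₁)·√T = 141·0.3989·0.5000 = 28.1224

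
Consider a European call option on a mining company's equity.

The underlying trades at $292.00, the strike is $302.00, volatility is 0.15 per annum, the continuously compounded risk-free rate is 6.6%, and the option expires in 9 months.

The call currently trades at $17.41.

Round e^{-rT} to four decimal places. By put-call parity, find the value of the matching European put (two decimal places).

exp(−rT) = exp(−0.066·0.75) = 0.9517
Put-call parity: C − P = S − K·e^(−rT) = 292 − 302·0.9517 = 292 − 287.4134 = 4.5866
P = C − (C − P) = 17.41 − (4.5866) = 12.8234

$12.82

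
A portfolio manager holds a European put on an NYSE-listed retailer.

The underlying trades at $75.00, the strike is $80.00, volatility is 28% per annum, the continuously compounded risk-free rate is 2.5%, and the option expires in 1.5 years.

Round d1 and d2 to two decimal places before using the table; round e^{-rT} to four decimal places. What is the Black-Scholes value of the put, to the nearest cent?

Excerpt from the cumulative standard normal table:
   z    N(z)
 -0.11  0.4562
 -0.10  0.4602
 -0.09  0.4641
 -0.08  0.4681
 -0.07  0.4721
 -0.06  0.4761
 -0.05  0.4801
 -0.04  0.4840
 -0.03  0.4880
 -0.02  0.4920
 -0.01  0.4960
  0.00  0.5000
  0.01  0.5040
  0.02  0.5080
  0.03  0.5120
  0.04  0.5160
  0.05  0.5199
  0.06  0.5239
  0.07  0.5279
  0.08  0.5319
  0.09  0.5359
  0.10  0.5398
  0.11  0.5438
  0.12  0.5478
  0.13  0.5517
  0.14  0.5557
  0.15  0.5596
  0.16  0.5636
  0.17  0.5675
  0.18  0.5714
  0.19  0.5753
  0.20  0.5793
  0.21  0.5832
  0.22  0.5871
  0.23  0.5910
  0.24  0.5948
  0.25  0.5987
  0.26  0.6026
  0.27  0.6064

T = 1.5;  σ√T = 0.3429
d₁ = [ln(75/80) + (0.025 + 0.28²/2)·1.5] / 0.3429 = [-0.0645 + 0.0963] / 0.3429 = 0.0926 ≈ 0.09
d₂ = d₁ − σ√T = 0.0926 − 0.3429 = -0.2503 ≈ -0.25
exp(−rT) = exp(−0.025·1.5) = 0.9632
N(−d₂) = N(0.25) = 0.5987;  N(−d₁) = N(-0.09) = 0.4641
P = 80·0.9632·0.5987 − 75·0.4641 = 46.1334 − 34.8075 = 11.3259

$11.33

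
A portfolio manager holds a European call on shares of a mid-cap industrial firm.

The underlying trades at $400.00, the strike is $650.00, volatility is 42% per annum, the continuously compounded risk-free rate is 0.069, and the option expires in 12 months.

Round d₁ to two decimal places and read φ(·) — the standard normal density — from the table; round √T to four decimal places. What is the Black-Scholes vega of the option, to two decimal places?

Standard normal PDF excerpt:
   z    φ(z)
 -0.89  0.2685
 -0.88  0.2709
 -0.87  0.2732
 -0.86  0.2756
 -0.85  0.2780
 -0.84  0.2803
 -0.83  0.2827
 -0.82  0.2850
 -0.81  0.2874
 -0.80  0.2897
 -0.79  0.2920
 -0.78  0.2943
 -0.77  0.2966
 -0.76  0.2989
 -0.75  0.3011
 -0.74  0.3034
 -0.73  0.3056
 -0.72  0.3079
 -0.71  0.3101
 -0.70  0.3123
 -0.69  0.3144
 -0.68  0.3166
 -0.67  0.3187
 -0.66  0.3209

117.72

T = 1;  σ√T = 0.4200
d₁ = [ln(400/650) + (0.069 + 0.42²/2)·1] / 0.4200 = [-0.4855 + 0.1572] / 0.4200 = -0.7817 ≈ -0.78
√T = √1 = 1.0000
φ(d₁) = φ(-0.78) = 0.2943
vega = S·φ(d₁)·√T = 400·0.2943·1.0000 = 117.7200
(Vega is the same for a European call and put with the same parameters.)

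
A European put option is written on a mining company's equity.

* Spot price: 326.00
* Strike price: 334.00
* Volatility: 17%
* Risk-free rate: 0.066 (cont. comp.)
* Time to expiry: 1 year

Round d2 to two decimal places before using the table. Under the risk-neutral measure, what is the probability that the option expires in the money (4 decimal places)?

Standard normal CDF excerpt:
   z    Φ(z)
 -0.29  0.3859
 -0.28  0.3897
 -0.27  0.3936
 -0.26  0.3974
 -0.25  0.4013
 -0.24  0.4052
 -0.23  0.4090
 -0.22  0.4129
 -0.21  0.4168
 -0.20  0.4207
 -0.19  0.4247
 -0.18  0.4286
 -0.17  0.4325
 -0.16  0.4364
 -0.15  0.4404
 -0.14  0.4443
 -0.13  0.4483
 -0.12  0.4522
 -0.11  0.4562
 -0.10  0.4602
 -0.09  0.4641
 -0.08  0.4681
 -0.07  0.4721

σ√T = 0.17·√1 = 0.1700
d₁ = [ln(326/334) + (0.066 + 0.17²/2)·1] / 0.1700 = [-0.0242 + 0.0805] / 0.1700 = 0.3306 → 0.33
d₂ = d₁ − σ√T = 0.3306 − 0.1700 = 0.1606 → 0.16
Pr(exercise) under Q = N(−d₂) = N(-0.16) = 0.4364

0.4364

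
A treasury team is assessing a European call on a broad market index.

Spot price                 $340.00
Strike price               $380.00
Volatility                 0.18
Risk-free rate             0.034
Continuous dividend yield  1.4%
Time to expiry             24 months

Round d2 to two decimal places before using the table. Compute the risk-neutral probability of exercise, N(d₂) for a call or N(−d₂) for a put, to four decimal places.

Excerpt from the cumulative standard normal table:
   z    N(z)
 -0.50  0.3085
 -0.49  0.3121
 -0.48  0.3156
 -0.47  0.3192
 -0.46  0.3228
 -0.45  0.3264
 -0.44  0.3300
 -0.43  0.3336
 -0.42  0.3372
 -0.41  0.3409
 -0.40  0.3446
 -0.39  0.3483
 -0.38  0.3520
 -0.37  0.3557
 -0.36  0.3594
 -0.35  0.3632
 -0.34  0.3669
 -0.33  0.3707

0.3409

σ√T = 0.18·√2 = 0.2546
d₁ = [ln(340/380) + (0.034 − 0.014 + 0.18²/2)·2] / 0.2546 = [-0.1112 + 0.0724] / 0.2546 = -0.1525 → -0.15
d₂ = d₁ − σ√T = -0.1525 − 0.2546 = -0.4071 → -0.41
Pr(exercise) under Q = N(d₂) = 0.3409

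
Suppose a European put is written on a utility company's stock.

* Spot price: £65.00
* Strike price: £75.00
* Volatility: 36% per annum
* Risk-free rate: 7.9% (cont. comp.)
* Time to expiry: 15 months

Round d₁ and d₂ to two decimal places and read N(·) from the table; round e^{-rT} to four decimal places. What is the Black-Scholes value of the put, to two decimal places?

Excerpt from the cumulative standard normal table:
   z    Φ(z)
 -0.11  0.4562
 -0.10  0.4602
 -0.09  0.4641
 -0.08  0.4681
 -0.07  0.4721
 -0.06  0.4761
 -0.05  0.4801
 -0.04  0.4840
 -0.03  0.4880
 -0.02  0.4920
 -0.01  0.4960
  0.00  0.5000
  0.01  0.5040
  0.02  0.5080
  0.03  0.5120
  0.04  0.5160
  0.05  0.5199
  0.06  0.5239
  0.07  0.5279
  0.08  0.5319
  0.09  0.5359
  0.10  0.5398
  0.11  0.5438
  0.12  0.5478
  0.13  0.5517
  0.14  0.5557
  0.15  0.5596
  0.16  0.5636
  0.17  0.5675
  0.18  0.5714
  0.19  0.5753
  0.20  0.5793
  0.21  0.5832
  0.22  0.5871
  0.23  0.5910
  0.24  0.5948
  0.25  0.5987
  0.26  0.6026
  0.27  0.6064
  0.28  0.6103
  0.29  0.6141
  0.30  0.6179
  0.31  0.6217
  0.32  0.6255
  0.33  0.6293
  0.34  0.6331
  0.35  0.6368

£12.08

T = 1.25;  σ√T = 0.4025
d₁ = [ln(65/75) + (0.079 + 0.36²/2)·1.25] / 0.4025 = [-0.1431 + 0.1797] / 0.4025 = 0.0911 ≈ 0.09
d₂ = d₁ − σ√T = 0.0911 − 0.4025 = -0.3114 ≈ -0.31
exp(−rT) = exp(−0.079·1.25) = 0.9060
P = 75·0.9060·N(0.31) − 65·N(-0.09) = 75·0.9060·0.6217 − 65·0.4641 = 42.2445 − 30.1665 = 12.0780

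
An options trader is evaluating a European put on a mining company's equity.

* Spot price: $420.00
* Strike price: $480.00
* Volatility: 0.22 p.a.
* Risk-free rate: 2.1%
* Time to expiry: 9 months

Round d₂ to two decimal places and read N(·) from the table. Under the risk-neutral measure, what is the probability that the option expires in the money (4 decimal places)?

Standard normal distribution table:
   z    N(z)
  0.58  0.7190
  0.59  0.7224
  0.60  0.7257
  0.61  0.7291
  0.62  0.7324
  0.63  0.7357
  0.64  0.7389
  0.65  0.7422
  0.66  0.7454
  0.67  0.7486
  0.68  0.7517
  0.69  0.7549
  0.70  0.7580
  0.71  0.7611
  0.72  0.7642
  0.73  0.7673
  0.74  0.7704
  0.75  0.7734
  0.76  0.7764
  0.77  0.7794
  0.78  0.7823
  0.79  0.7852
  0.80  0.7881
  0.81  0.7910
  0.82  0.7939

0.7611

T = 0.75;  σ√T = 0.1905
d₁ = [ln(420/480) + (0.021 + ½·0.22²)·0.75] / (σ√T) = (-0.1335 + 0.0339) / 0.1905 = -0.5229 ≈ -0.52
d₂ = -0.5229 − 0.1905 = -0.7135 ≈ -0.71
Pr(exercise) under Q = N(−d₂) = N(0.71) = 0.7611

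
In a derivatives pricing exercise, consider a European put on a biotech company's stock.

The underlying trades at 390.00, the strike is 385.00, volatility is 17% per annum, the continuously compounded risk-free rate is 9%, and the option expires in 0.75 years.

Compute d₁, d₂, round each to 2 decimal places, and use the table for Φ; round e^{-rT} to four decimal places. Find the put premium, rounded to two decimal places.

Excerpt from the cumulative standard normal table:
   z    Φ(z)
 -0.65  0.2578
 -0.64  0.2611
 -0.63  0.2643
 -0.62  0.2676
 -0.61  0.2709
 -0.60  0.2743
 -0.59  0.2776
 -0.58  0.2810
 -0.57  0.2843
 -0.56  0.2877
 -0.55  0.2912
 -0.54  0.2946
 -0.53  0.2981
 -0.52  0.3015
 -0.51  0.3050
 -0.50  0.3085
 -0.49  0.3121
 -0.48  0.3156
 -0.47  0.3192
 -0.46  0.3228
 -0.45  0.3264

10.50

σ√T = 0.17·√0.75 = 0.1472
d₁ = [ln(390/385) + (0.09 + ½·0.17²)·0.75] / (σ√T) = (0.0129 + 0.0783) / 0.1472 = 0.6197 ≈ 0.62
d₂ = 0.6197 − 0.1472 = 0.4725 ≈ 0.47
e^(−rT) = e^(−0.09·0.75) = 0.9347
N(−d₂) = N(-0.47) = 0.3192;  N(−d₁) = N(-0.62) = 0.2676
P = 385·0.9347·0.3192 − 390·0.2676 = 114.8672 − 104.3640 = 10.5032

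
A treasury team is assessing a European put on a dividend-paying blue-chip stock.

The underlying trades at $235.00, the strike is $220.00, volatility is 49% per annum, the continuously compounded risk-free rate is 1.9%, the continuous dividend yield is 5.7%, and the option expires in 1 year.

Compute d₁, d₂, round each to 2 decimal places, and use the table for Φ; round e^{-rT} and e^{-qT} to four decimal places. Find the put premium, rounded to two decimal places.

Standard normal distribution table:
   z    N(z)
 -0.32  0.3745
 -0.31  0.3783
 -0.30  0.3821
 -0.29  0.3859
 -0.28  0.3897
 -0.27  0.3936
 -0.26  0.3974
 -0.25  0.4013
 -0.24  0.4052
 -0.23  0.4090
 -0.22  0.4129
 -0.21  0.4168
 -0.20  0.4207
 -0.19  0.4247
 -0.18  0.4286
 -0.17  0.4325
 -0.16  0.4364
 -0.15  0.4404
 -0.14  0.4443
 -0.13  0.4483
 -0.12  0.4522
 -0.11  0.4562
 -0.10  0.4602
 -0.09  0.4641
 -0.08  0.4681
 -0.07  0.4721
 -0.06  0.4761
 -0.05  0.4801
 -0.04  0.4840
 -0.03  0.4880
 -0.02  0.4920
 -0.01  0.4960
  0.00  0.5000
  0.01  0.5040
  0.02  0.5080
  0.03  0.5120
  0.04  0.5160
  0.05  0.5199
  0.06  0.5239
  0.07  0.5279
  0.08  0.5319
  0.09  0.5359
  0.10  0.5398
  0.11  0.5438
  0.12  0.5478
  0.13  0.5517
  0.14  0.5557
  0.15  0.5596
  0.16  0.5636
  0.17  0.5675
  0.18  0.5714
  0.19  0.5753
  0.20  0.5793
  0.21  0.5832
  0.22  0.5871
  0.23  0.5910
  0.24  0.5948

$39.37

T = 1;  σ√T = 0.4900
d₁ = [ln(235/220) + (0.019 − 0.057 + ½·0.49²)·1] / (σ√T) = (0.0660 + 0.0820) / 0.4900 = 0.3021 ≈ 0.30
d₂ = 0.3021 − 0.4900 = -0.1879 ≈ -0.19
exp(−qT) = exp(−0.057·1) = 0.9446;  exp(−rT) = exp(−0.019·1) = 0.9812
N(−d₂) = N(0.19) = 0.5753;  N(−d₁) = N(-0.30) = 0.3821
P = 220·0.9812·0.5753 − 235·0.9446·0.3821 = 124.1866 − 84.8189 = 39.3676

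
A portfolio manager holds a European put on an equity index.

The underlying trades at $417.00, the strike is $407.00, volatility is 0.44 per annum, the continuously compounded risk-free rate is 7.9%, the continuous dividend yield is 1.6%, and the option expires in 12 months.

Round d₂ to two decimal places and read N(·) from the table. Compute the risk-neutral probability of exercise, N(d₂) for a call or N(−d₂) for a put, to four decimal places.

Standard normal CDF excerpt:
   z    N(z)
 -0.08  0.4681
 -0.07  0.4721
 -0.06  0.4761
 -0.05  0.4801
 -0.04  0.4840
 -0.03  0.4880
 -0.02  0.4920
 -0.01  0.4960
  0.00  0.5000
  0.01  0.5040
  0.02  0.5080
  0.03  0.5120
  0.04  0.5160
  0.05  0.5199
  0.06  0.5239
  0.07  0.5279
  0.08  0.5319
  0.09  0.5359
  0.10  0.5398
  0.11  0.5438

T = 1;  σ√T = 0.4400
ln(S/K) + (r − q + σ²/2)T = ln(417/407) + (0.079 − 0.016 + 0.44²/2)·1 = 0.0243 + 0.1598 = 0.1841
d₁ = 0.1841 / 0.4400 = 0.4183 → 0.42
d₂ = d₁ − σ√T = 0.4183 − 0.4400 = -0.0217 → -0.02
Risk-neutral Pr[S_T < K] = N(−d₂) = N(0.02) = 0.5080

0.5080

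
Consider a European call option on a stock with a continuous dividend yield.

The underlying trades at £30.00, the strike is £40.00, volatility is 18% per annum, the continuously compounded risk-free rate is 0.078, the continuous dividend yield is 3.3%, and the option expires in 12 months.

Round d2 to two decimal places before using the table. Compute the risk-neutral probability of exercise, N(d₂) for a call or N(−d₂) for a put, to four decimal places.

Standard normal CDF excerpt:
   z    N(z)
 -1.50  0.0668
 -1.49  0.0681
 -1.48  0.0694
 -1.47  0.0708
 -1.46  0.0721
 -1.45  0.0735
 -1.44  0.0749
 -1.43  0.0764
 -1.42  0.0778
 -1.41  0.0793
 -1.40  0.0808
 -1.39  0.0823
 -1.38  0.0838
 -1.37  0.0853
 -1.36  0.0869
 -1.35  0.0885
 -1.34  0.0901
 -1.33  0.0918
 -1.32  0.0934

σ√T = 0.18·√1 = 0.1800
ln(S/K) + (r − q + σ²/2)T = ln(30/40) + (0.078 − 0.033 + 0.18²/2)·1 = -0.2877 + 0.0612 = -0.2265
d₁ = -0.2265 / 0.1800 = -1.2582 → -1.26
d₂ = d₁ − σ√T = -1.2582 − 0.1800 = -1.4382 → -1.44
Pr(exercise) under Q = N(d₂) = 0.0749

0.0749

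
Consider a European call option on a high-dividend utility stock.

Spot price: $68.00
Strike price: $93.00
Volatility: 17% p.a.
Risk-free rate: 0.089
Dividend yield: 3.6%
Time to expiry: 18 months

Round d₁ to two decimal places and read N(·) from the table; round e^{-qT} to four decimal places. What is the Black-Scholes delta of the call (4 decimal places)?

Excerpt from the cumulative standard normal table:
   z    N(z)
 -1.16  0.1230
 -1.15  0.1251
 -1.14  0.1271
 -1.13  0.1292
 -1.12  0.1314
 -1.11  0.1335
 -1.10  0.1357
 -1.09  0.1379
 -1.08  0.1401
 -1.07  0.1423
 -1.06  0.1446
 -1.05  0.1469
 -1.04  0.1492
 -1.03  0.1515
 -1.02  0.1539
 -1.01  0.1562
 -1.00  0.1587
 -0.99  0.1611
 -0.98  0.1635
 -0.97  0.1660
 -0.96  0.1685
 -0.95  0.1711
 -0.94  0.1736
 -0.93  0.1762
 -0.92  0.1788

0.1458

σ√T = 0.17 × 1.2247 = 0.2082
ln(S/K) + (r − q + σ²/2)T = ln(68/93) + (0.089 − 0.036 + 0.17²/2)·1.5 = -0.3131 + 0.1012 = -0.2119
d₁ = -0.2119 / 0.2082 = -1.0178 → -1.02
N(d₁) = N(-1.02) = 0.1539
Δ_call = exp(−qT)·N(d₁) = 0.9474·0.1539 = 0.1458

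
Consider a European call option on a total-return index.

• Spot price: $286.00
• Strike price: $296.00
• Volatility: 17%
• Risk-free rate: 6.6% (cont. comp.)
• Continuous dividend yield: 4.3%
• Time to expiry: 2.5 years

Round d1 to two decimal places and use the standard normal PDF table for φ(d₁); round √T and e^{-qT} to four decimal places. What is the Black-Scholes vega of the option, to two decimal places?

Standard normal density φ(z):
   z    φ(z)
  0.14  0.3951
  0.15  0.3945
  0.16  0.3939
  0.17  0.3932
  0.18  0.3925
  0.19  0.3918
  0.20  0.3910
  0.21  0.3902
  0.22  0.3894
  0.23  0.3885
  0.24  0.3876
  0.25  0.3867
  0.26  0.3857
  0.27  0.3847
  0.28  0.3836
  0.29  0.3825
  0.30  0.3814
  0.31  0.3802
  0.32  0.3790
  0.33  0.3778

158.14

σ√T = 0.17·√2.5 = 0.2688
d₁ = [ln(286/296) + (0.066 − 0.043 + ½·0.17²)·2.5] / (σ√T) = (-0.0344 + 0.0936) / 0.2688 = 0.2205 ⇒ 0.22
√T = √2.5 = 1.5811
φ(d₁) = φ(0.22) = 0.3894
e^(−qT) = e^(−0.043·2.5) = 0.8981
vega = S·e^(−qT)·φ(d₁)·√T = 286·0.8981·0.3894·1.5811 = 158.1416
(Call and put vega coincide under Black-Scholes.)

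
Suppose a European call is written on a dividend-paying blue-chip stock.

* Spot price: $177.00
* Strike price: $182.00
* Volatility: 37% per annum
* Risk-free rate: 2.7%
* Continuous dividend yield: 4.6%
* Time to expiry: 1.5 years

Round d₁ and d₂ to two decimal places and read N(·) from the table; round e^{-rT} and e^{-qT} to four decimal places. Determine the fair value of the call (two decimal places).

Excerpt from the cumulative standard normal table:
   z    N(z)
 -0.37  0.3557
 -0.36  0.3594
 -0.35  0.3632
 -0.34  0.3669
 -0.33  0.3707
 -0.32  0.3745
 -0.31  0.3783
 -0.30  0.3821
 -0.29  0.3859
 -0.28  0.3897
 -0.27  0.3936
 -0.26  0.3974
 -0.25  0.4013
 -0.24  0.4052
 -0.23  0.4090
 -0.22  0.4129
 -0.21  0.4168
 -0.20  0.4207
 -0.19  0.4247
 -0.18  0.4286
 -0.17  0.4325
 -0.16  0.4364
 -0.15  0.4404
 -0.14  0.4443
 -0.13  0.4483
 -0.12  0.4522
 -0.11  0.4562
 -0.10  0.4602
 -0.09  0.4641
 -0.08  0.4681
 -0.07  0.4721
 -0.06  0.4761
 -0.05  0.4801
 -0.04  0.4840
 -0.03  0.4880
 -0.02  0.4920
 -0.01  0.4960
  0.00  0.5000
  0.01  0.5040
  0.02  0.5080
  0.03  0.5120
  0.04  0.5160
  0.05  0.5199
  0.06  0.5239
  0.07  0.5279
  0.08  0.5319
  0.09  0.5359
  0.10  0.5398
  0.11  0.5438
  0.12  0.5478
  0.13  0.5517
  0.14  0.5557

σ√T = 0.37·√1.5 = 0.4532
d₁ = [ln(177/182) + (0.027 − 0.046 + 0.37²/2)·1.5] / 0.4532 = [-0.0279 + 0.0742] / 0.4532 = 0.1022 ⇒ 0.10
d₂ = d₁ − σ√T = 0.1022 − 0.4532 = -0.3509 ⇒ -0.35
e^(−qT) = e^(−0.046·1.5) = 0.9333;  e^(−rT) = e^(−0.027·1.5) = 0.9603
N(d₁) = N(0.10) = 0.5398;  N(d₂) = N(-0.35) = 0.3632
C = 177·0.9333·0.5398 − 182·0.9603·0.3632 = 89.1718 − 63.4781 = 25.6936

$25.69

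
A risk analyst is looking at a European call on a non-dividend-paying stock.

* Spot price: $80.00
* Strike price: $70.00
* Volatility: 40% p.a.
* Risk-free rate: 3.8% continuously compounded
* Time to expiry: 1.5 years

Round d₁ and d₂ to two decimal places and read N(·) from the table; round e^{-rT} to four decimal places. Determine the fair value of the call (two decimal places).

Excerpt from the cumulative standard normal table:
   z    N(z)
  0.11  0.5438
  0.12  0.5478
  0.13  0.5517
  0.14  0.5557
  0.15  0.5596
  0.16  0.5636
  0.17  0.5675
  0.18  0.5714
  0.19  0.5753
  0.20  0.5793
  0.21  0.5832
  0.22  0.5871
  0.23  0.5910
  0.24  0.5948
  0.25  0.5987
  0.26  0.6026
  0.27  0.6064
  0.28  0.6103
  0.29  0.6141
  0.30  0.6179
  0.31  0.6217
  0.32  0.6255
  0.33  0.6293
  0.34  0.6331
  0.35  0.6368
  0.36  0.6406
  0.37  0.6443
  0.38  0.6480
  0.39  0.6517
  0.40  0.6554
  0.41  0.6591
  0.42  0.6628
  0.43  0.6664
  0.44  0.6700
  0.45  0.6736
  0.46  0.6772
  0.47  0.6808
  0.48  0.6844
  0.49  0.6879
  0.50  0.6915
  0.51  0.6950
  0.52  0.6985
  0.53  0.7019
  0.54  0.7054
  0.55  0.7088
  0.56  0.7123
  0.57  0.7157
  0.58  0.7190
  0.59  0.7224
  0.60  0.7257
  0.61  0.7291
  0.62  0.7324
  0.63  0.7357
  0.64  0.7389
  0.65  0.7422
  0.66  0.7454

σ√T = 0.4 × 1.2247 = 0.4899
d₁ = [ln(80/70) + (0.038 + 0.4²/2)·1.5] / 0.4899 = [0.1335 + 0.1770] / 0.4899 = 0.6339 → 0.63
d₂ = d₁ − σ√T = 0.6339 − 0.4899 = 0.1440 → 0.14
e^(−rT) = e^(−0.038·1.5) = 0.9446
N(d₁) = N(0.63) = 0.7357;  N(d₂) = N(0.14) = 0.5557
C = 80·0.7357 − 70·0.9446·0.5557 = 58.8560 − 36.7440 = 22.1120

$22.11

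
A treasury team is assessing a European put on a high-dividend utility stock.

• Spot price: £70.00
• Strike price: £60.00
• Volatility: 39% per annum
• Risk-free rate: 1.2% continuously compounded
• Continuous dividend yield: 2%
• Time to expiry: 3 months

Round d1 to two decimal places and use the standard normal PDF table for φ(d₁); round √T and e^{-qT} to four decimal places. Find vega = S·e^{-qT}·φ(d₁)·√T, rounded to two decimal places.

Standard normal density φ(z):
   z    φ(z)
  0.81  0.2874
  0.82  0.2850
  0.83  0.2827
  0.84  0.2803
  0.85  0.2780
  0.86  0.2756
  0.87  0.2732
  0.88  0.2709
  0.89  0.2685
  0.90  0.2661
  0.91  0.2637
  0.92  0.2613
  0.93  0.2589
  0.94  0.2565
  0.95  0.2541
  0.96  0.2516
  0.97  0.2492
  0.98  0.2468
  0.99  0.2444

T = 0.25;  σ√T = 0.1950
d₁ = [ln(70/60) + (0.012 − 0.02 + ½·0.39²)·0.25] / (σ√T) = (0.1542 + 0.0170) / 0.1950 = 0.8778 → 0.88
√T = √0.25 = 0.5000
φ(d₁) = φ(0.88) = 0.2709
exp(−qT) = exp(−0.02·0.25) = 0.9950
vega = S·exp(−qT)·φ(d₁)·√T = 70·0.9950·0.2709·0.5000 = 9.4341

9.43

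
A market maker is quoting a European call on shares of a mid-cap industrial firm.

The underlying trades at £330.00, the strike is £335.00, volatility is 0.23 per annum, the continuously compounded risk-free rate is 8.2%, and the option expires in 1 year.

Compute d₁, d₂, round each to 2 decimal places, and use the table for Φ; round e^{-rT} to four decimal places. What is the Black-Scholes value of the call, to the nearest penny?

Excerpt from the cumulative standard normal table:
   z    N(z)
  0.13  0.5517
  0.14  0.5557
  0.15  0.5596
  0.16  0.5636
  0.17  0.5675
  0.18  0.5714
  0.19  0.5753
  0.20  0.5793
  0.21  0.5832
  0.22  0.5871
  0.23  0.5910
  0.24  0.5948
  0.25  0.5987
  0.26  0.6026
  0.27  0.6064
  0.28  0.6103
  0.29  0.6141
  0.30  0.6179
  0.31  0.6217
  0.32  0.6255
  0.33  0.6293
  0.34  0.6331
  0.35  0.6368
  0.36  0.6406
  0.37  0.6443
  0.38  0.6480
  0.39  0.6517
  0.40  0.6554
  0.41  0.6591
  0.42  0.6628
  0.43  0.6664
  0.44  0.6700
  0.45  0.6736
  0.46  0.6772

σ√T = 0.23·√1 = 0.2300
d₁ = [ln(330/335) + (0.082 + ½·0.23²)·1] / (σ√T) = (-0.0150 + 0.1085) / 0.2300 = 0.4061 which rounds to 0.41
d₂ = 0.4061 − 0.2300 = 0.1761 which rounds to 0.18
e^(−rT) = e^(−0.082·1) = 0.9213
N(d₁) = N(0.41) = 0.6591;  N(d₂) = N(0.18) = 0.5714
C = 330·0.6591 − 335·0.9213·0.5714 = 217.5030 − 176.3543 = 41.1487

£41.15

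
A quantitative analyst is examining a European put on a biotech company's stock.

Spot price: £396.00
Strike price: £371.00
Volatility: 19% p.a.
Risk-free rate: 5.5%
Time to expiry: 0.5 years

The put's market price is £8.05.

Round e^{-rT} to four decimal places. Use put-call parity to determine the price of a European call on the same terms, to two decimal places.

exp(−rT) = exp(−0.055·0.5) = 0.9729
Put-call parity: C − P = S − K·e^(−rT) = 396 − 371·0.9729 = 396 − 360.9459 = 35.0541
C = P + (C − P) = 8.05 + (35.0541) = 43.1041

£43.10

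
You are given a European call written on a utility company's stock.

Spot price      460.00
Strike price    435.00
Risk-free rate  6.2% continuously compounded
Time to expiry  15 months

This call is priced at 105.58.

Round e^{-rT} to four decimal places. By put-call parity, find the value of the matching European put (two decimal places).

48.13

e^(−rT) = e^(−0.062·1.25) = 0.9254
Put-call parity: C − P = S − K·e^(−rT) = 460 − 435·0.9254 = 460 − 402.5490 = 57.4510
P = C − (C − P) = 105.58 − (57.4510) = 48.1290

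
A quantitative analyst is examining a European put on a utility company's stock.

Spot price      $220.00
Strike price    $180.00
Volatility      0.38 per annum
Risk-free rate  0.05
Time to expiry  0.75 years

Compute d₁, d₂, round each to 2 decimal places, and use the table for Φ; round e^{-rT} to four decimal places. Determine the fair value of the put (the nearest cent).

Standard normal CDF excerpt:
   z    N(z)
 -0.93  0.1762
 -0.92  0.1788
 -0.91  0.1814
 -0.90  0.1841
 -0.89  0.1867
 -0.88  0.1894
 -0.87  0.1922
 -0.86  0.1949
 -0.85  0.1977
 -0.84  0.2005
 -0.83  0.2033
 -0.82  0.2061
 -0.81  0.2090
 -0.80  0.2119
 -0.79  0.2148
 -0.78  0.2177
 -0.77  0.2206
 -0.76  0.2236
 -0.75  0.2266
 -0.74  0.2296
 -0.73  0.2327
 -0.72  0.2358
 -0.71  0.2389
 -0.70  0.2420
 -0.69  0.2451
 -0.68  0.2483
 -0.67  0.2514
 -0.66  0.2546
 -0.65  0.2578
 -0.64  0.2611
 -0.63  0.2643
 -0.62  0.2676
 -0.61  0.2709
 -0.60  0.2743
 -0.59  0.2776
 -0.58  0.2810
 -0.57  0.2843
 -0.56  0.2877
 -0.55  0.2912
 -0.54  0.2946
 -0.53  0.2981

σ√T = 0.38·√0.75 = 0.3291
ln(S/K) + (r + σ²/2)T = ln(220/180) + (0.05 + 0.38²/2)·0.75 = 0.2007 + 0.0917 = 0.2923
d₁ = 0.2923 / 0.3291 = 0.8883 which rounds to 0.89
d₂ = d₁ − σ√T = 0.8883 − 0.3291 = 0.5592 which rounds to 0.56
e^(−rT) = e^(−0.05·0.75) = 0.9632
N(−d₂) = N(-0.56) = 0.2877;  N(−d₁) = N(-0.89) = 0.1867
P = 180·0.9632·0.2877 − 220·0.1867 = 49.8803 − 41.0740 = 8.8063

$8.81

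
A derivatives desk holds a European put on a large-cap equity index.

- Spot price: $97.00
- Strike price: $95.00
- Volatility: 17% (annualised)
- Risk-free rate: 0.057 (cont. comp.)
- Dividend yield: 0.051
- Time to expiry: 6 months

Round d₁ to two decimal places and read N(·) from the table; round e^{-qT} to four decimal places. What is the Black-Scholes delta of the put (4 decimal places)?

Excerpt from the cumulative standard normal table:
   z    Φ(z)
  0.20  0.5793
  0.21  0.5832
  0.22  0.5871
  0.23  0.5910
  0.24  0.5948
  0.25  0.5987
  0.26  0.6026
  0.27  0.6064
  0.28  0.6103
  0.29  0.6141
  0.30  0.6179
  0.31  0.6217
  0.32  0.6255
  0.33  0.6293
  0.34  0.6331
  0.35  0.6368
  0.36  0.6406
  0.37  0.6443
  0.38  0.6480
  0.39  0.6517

-0.3874

T = 0.5;  σ√T = 0.1202
d₁ = [ln(97/95) + (0.057 − 0.051 + 0.17²/2)·0.5] / 0.1202 = [0.0208 + 0.0102] / 0.1202 = 0.2584 → 0.26
N(d₁) = N(0.26) = 0.6026
Δ_put = e^(−qT)·(N(d₁) − 1) = 0.9748·(0.6026 − 1) = -0.3874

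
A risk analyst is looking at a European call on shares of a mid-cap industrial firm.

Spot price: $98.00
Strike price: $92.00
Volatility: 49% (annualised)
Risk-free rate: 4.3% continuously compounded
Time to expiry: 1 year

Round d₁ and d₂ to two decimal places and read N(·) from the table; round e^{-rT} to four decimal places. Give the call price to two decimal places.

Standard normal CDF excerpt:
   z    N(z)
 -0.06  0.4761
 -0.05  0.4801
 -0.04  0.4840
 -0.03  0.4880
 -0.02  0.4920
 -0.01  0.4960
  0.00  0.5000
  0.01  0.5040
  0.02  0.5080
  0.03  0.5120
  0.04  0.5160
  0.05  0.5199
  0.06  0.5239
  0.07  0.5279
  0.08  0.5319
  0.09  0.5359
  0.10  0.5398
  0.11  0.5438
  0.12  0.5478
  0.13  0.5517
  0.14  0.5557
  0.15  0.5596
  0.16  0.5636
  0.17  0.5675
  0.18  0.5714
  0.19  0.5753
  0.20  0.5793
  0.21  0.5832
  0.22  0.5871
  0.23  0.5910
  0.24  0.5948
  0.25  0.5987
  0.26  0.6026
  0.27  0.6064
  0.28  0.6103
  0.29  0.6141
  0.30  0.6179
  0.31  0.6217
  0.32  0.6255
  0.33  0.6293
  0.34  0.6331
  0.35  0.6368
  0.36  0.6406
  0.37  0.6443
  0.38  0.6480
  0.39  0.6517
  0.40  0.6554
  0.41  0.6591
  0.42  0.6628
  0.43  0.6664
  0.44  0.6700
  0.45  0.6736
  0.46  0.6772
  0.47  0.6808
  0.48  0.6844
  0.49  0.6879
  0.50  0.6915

T = 1;  σ√T = 0.4900
ln(S/K) + (r + σ²/2)T = ln(98/92) + (0.043 + 0.49²/2)·1 = 0.0632 + 0.1630 = 0.2262
d₁ = 0.2262 / 0.4900 = 0.4617 ⇒ 0.46
d₂ = d₁ − σ√T = 0.4617 − 0.4900 = -0.0283 ⇒ -0.03
exp(−rT) = exp(−0.043·1) = 0.9579
N(d₁) = N(0.46) = 0.6772;  N(d₂) = N(-0.03) = 0.4880
C = 98·0.6772 − 92·0.9579·0.4880 = 66.3656 − 43.0059 = 23.3597

$23.36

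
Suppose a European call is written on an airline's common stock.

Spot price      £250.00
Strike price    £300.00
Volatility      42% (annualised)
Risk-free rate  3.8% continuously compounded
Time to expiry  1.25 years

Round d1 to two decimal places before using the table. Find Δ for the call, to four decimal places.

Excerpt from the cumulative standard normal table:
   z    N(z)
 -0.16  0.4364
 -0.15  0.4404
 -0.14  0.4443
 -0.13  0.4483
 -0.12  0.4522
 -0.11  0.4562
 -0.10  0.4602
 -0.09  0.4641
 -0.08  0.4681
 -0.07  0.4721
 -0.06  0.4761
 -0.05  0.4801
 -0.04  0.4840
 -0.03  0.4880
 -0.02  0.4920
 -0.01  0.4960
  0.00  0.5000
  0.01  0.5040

σ√T = 0.42 × 1.1180 = 0.4696
d₁ = [ln(250/300) + (0.038 + 0.42²/2)·1.25] / 0.4696 = [-0.1823 + 0.1577] / 0.4696 = -0.0523 which rounds to -0.05
N(d₁) = N(-0.05) = 0.4801
Δ_call = N(d₁) = 0.4801

0.4801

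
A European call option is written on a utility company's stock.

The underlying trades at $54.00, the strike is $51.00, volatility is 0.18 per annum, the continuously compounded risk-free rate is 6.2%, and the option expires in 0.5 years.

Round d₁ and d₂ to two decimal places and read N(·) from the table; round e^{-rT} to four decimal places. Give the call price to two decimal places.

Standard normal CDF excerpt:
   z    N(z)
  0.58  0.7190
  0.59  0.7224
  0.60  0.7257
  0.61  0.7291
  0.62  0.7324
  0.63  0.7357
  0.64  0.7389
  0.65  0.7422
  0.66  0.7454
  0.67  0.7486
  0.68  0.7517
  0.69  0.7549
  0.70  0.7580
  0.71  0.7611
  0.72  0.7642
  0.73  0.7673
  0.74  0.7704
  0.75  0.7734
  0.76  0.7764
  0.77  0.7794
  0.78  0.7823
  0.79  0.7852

σ√T = 0.18 × 0.7071 = 0.1273
ln(S/K) + (r + σ²/2)T = ln(54/51) + (0.062 + 0.18²/2)·0.5 = 0.0572 + 0.0391 = 0.0963
d₁ = 0.0963 / 0.1273 = 0.7563 which rounds to 0.76
d₂ = d₁ − σ√T = 0.7563 − 0.1273 = 0.6290 which rounds to 0.63
exp(−rT) = exp(−0.062·0.5) = 0.9695
C = 54·N(0.76) − 51·0.9695·N(0.63) = 54·0.7764 − 51·0.9695·0.7357 = 41.9256 − 36.3763 = 5.5493

$5.55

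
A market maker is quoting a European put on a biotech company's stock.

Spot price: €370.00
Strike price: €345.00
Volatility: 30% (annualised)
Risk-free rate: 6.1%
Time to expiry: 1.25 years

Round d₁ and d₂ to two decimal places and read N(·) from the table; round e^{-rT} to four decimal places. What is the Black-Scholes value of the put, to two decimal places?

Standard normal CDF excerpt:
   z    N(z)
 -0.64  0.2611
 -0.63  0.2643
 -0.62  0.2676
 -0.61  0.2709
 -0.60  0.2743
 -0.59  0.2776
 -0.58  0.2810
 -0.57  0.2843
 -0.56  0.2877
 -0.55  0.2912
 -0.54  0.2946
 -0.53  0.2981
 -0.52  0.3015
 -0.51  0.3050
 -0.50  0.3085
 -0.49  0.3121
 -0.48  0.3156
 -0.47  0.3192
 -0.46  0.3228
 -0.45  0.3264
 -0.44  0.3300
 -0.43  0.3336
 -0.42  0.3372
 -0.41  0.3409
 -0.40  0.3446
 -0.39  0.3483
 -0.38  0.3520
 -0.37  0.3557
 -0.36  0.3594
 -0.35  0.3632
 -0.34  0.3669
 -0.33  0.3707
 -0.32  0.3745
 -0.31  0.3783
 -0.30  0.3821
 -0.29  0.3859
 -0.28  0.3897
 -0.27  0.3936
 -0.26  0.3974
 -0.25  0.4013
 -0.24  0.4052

σ√T = 0.3 × 1.1180 = 0.3354
d₁ = [ln(370/345) + (0.061 + 0.3²/2)·1.25] / 0.3354 = [0.0700 + 0.1325] / 0.3354 = 0.6036 which rounds to 0.60
d₂ = d₁ − σ√T = 0.6036 − 0.3354 = 0.2682 which rounds to 0.27
e^(−rT) = e^(−0.061·1.25) = 0.9266
N(−d₂) = N(-0.27) = 0.3936;  N(−d₁) = N(-0.60) = 0.2743
P = 345·0.9266·0.3936 − 370·0.2743 = 125.8249 − 101.4910 = 24.3339

€24.33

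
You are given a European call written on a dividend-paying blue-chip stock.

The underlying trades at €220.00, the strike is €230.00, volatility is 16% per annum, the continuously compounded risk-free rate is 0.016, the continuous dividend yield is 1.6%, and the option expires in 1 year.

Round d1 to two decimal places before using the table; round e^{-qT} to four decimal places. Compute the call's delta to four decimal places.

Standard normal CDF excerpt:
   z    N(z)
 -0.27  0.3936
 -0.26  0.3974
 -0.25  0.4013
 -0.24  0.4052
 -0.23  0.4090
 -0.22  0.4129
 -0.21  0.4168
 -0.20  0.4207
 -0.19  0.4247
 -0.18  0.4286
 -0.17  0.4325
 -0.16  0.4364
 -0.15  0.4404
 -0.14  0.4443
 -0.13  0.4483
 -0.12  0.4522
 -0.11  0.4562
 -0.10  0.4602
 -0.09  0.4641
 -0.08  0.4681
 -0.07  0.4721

σ√T = 0.16 × 1.0000 = 0.1600
ln(S/K) + (r − q + σ²/2)T = ln(220/230) + (0.016 − 0.016 + 0.16²/2)·1 = -0.0445 + 0.0128 = -0.0317
d₁ = -0.0317 / 0.1600 = -0.1978 ≈ -0.20
N(d₁) = N(-0.20) = 0.4207
Δ_call = exp(−qT)·N(d₁) = 0.9841·0.4207 = 0.4140

0.4140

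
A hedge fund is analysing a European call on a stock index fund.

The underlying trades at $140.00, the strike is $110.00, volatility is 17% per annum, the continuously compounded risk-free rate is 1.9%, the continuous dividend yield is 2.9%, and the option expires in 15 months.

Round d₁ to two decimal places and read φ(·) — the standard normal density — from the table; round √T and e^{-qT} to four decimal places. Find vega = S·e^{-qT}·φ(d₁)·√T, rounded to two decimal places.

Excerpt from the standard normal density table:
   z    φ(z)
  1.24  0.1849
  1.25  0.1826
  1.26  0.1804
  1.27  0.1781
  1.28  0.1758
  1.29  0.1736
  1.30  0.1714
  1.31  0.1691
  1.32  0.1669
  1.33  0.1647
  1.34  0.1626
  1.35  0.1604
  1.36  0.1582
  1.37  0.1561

25.87

T = 1.25;  σ√T = 0.1901
d₁ = [ln(140/110) + (0.019 − 0.029 + ½·0.17²)·1.25] / (σ√T) = (0.2412 + 0.0056) / 0.1901 = 1.2981 which rounds to 1.30
√T = √1.25 = 1.1180
φ(d₁) = φ(1.30) = 0.1714
exp(−qT) = exp(−0.029·1.25) = 0.9644
vega = S·exp(−qT)·φ(d₁)·√T = 140·0.9644·0.1714·1.1180 = 25.8725
(Call and put vega coincide under Black-Scholes.)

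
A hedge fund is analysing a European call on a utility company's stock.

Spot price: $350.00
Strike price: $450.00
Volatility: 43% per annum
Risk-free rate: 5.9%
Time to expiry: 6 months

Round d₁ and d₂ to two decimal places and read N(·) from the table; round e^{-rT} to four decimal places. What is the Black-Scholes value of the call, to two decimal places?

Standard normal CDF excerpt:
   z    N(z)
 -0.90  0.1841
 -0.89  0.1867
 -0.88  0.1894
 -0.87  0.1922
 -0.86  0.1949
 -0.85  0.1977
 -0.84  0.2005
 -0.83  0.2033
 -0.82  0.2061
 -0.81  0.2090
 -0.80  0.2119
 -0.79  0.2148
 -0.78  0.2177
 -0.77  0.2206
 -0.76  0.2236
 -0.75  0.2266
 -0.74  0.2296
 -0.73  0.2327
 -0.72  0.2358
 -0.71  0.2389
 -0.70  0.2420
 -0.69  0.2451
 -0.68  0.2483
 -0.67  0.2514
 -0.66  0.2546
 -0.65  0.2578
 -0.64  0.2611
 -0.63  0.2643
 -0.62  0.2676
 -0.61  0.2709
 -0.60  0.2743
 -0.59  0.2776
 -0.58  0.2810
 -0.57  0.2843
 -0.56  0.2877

T = 0.5;  σ√T = 0.3041
d₁ = [ln(350/450) + (0.059 + 0.43²/2)·0.5] / 0.3041 = [-0.2513 + 0.0757] / 0.3041 = -0.5775 which rounds to -0.58
d₂ = d₁ − σ√T = -0.5775 − 0.3041 = -0.8815 which rounds to -0.88
e^(−rT) = e^(−0.059·0.5) = 0.9709
N(d₁) = N(-0.58) = 0.2810;  N(d₂) = N(-0.88) = 0.1894
C = 350·0.2810 − 450·0.9709·0.1894 = 98.3500 − 82.7498 = 15.6002

$15.60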